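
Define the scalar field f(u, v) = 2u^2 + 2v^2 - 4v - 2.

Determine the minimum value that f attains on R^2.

-4

f(u,v) separates as P(u) + Q(v) − 2, so its minimum is min P + min Q − 2.
P'(u) = 4u vanishes at u ∈ {0}; Q'(v) = 4v - 4 vanishes at v ∈ {1}.
Local minima of P (where P''>0): P(0)=0. Local minima of Q: Q(1)=-2.
So the global minimum of f is P(0) + Q(1) − 2 = 0 − 2 − 2 = -4, attained at (0, 1).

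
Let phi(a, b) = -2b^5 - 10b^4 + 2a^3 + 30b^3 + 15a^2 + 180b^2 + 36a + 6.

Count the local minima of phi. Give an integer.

phi separates as a function of a plus a function of b, so ∇phi=0 decouples.
∂phi/∂a = 6(a + 2)(a + 3) = 0 at a ∈ {-3, -2}; ∂phi/∂b = -10b(b - 3)(b + 3)(b + 4) = 0 at b ∈ {-4, -3, 0, 3}.
The Hessian is diagonal: diag(phi_aa, phi_bb). Second derivatives: phi_aa(-3)=-6, phi_aa(-2)=6; phi_bb(-4)=280, phi_bb(-3)=-180, phi_bb(0)=360, phi_bb(3)=-1260.
Local minima occur where both diagonal entries positive: (-2, -4), (-2, 0). Count: 2.

2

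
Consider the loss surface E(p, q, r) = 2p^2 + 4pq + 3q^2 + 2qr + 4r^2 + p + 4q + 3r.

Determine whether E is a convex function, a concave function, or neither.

convex

E is quadratic, so its Hessian is the constant matrix H = [[4, 4, 0], [4, 6, 2], [0, 2, 8]].
Leading principal minors: 4, 8, 48.
All positive ⇒ H ≻ 0 ⇒ convex.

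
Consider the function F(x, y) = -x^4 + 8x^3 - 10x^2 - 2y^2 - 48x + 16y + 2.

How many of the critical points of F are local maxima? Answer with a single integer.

F separates as a function of x plus a function of y, so ∇F=0 decouples.
∂F/∂x = -4(x - 4)(x - 3)(x + 1) = 0 at x ∈ {-1, 3, 4}; ∂F/∂y = -4(y - 4) = 0 at y ∈ {4}.
The Hessian is diagonal: diag(F_xx, F_yy). Second derivatives: F_xx(-1)=-80, F_xx(3)=16, F_xx(4)=-20; F_yy(4)=-4.
Local maxima occur where both diagonal entries negative: (-1, 4), (4, 4). Count: 2.

2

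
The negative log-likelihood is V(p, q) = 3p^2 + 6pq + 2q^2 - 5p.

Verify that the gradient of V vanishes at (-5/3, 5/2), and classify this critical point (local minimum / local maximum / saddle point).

∇V = (6p + 6q - 5, 6p + 4q); substituting (-5/3, 5/2) gives ∇V = (0, 0), so (-5/3, 5/2) is indeed a critical point.
The Hessian of V is constant: H = [[6, 6], [6, 4]].
det(H) = 6·4 − 6² = -12.
Since det(H) < 0, H is indefinite and the critical point is a saddle point.

saddle point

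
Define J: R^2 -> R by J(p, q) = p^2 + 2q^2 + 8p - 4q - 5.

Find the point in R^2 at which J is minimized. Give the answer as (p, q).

(-4, 1)

J(p,q) separates as A(p) + B(q) − 5, so its minimum is min A + min B − 5.
A'(p) = 2p + 8 vanishes at p ∈ {-4}; B'(q) = 4q - 4 vanishes at q ∈ {1}.
Local minima of A (where A''>0): A(-4)=-16. Local minima of B: B(1)=-2.
So the global minimum of J is A(-4) + B(1) − 5 = -16 − 2 − 5 = -23, attained at (-4, 1).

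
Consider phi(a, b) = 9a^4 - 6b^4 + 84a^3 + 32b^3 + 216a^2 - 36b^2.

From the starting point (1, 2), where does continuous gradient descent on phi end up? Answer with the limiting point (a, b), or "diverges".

phi is separable, so gradient descent decouples: a follows -∂phi/∂a, b follows -∂phi/∂b.
∂phi/∂a = 36a(a + 3)(a + 4); at a=1 this is 720, so a decreases.
∂phi/∂b = -24b(b - 3)(b - 1); at b=2 this is 48, so b decreases.
a converges to its nearest critical value 0 (a local min of the a-part); b converges to 1. The iterate converges to (0, 1).

(0, 1)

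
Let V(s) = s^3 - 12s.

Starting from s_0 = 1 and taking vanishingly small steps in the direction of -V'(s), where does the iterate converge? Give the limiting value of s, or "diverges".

V'(s) = 3(s - 2)(s + 2), so V'(1) = -9.
Gradient descent moves in the -V' direction, i.e. s is increasing.
The nearest critical point in that direction is s = 2, where V'' = 12 > 0 (a local minimum). The iterate converges there.

2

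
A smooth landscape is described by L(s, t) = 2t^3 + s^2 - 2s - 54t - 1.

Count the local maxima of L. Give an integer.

0

L separates as a function of s plus a function of t, so ∇L=0 decouples.
∂L/∂s = 2(s - 1) = 0 at s ∈ {1}; ∂L/∂t = 6(t - 3)(t + 3) = 0 at t ∈ {-3, 3}.
The Hessian is diagonal: diag(L_ss, L_tt). Second derivatives: L_ss(1)=2; L_tt(-3)=-36, L_tt(3)=36.
Local maxima occur where both diagonal entries negative: none. Count: 0.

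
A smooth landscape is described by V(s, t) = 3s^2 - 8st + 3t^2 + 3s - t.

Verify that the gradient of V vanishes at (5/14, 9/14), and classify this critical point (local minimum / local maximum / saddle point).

∇V = (6s - 8t + 3, -8s + 6t - 1); substituting (5/14, 9/14) gives ∇V = (0, 0), so (5/14, 9/14) is indeed a critical point.
The Hessian of V is constant: H = [[6, -8], [-8, 6]].
det(H) = 6·6 − (-8)² = -28.
Since det(H) < 0, H is indefinite and the critical point is a saddle point.

saddle point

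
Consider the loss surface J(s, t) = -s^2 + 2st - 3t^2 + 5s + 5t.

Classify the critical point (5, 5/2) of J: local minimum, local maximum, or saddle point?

The Hessian of J is constant: H = [[-2, 2], [2, -6]].
det(H) = (-2)·(-6) − 2² = 8.
det(H) > 0 and tr(H) = -8 < 0, so H is negative definite and the point is a local maximum.

local maximum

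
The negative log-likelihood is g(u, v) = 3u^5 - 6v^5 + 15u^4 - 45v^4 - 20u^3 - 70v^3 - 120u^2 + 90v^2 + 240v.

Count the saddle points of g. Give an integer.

g separates as a function of u plus a function of v, so ∇g=0 decouples.
∂g/∂u = 15u(u - 2)(u + 2)(u + 4) = 0 at u ∈ {-4, -2, 0, 2}; ∂g/∂v = -30(v - 1)(v + 1)(v + 2)(v + 4) = 0 at v ∈ {-4, -2, -1, 1}.
The Hessian is diagonal: diag(g_uu, g_vv). Second derivatives: g_uu(-4)=-720, g_uu(-2)=240, g_uu(0)=-240, g_uu(2)=720; g_vv(-4)=900, g_vv(-2)=-180, g_vv(-1)=180, g_vv(1)=-900.
Saddle points occur where the two diagonal entries have opposite signs: (-4, -4), (-4, -1), (-2, -2), (-2, 1), (0, -4), (0, -1), (2, -2), (2, 1). Count: 8.

8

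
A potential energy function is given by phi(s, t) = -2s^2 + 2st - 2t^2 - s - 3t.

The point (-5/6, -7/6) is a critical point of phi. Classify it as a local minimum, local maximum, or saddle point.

local maximum

The Hessian of phi is constant: H = [[-4, 2], [2, -4]].
det(H) = (-4)·(-4) − 2² = 12.
det(H) > 0 and tr(H) = -8 < 0, so H is negative definite and the point is a local maximum.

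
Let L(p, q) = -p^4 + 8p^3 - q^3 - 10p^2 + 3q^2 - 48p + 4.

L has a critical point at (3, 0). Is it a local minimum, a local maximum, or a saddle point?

local minimum

The mixed partial ∂²L/∂p∂q is 0, so the Hessian at any point is diag(L_pp, L_qq) = diag(4(-3p^2 + 12p - 5), 6(-q + 1)).
At (3, 0): H = diag(16, 6).
Both eigenvalues are positive, so H is positive definite: a local minimum.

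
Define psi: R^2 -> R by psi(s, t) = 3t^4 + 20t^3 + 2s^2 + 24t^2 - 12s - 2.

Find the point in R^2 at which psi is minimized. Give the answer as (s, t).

psi(s,t) separates as P(s) + Q(t) − 2, so its minimum is min P + min Q − 2.
P'(s) = 4s - 12 vanishes at s ∈ {3}; Q'(t) = 12t(t + 1)(t + 4) vanishes at t ∈ {-4, -1, 0}.
Local minima of P (where P''>0): P(3)=-18. Local minima of Q: Q(-4)=-128, Q(0)=0.
So the global minimum of psi is P(3) + Q(-4) − 2 = -18 − 128 − 2 = -148, attained at (3, -4).

(3, -4)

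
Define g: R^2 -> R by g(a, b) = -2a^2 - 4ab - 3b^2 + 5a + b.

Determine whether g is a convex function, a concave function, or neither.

g is quadratic, so its Hessian is the constant matrix H = [[-4, -4], [-4, -6]].
det(H) = 8, tr(H) = -10.
det(H) > 0 and tr(H) < 0, so H is negative definite everywhere: concave.

concave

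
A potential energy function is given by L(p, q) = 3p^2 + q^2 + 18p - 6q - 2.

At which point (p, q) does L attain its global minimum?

(-3, 3)

L(p,q) separates as A(p) + B(q) − 2, so its minimum is min A + min B − 2.
A'(p) = 6p + 18 vanishes at p ∈ {-3}; B'(q) = 2q - 6 vanishes at q ∈ {3}.
Local minima of A (where A''>0): A(-3)=-27. Local minima of B: B(3)=-9.
So the global minimum of L is A(-3) + B(3) − 2 = -27 − 9 − 2 = -38, attained at (-3, 3).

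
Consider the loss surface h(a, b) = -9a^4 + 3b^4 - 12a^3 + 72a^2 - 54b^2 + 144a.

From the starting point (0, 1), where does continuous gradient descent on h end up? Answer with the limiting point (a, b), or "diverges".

(-1, 3)

h is separable, so gradient descent decouples: a follows -∂h/∂a, b follows -∂h/∂b.
∂h/∂a = -36(a - 2)(a + 1)(a + 2); at a=0 this is 144, so a decreases.
∂h/∂b = 12b(b - 3)(b + 3); at b=1 this is -96, so b increases.
a converges to its nearest critical value -1 (a local min of the a-part); b converges to 3. The iterate converges to (-1, 3).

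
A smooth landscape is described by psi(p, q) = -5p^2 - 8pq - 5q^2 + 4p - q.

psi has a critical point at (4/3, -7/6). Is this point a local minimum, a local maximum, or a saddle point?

local maximum

The Hessian of psi is constant: H = [[-10, -8], [-8, -10]].
det(H) = (-10)·(-10) − (-8)² = 36.
det(H) > 0 and tr(H) = -20 < 0, so H is negative definite and the point is a local maximum.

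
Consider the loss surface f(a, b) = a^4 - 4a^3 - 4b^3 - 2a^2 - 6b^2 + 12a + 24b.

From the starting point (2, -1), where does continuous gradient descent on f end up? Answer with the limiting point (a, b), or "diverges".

f is separable, so gradient descent decouples: a follows -∂f/∂a, b follows -∂f/∂b.
∂f/∂a = 4(a - 3)(a - 1)(a + 1); at a=2 this is -12, so a increases.
∂f/∂b = -12(b - 1)(b + 2); at b=-1 this is 24, so b decreases.
a converges to its nearest critical value 3 (a local min of the a-part); b converges to -2. The iterate converges to (3, -2).

(3, -2)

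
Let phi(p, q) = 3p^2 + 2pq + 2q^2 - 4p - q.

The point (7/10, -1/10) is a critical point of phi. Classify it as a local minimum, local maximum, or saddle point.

The Hessian of phi is constant: H = [[6, 2], [2, 4]].
det(H) = 6·4 − 2² = 20.
det(H) > 0 and tr(H) = 10 > 0, so H is positive definite and the point is a local minimum.

local minimum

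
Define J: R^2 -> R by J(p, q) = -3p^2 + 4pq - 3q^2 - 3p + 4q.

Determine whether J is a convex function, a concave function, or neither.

J is quadratic, so its Hessian is the constant matrix H = [[-6, 4], [4, -6]].
det(H) = 20, tr(H) = -12.
det(H) > 0 and tr(H) < 0, so H is negative definite everywhere: concave.

concave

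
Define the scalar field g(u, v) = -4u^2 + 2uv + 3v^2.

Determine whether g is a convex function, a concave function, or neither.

neither

g is quadratic, so its Hessian is the constant matrix H = [[-8, 2], [2, 6]].
det(H) = -52, tr(H) = -2.
det(H) < 0, so H is indefinite: neither convex nor concave.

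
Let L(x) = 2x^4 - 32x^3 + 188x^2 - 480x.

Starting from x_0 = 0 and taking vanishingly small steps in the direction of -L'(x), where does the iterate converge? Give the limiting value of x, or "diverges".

3

L'(x) = 8(x - 5)(x - 4)(x - 3), so L'(0) = -480.
Gradient descent moves in the -L' direction, i.e. x is increasing.
The nearest critical point in that direction is x = 3, where L'' = 16 > 0 (a local minimum). The iterate converges there.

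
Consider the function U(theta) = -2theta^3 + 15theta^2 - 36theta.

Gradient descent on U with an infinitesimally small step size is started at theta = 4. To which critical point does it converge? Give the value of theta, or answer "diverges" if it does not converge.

U'(theta) = -6(theta - 3)(theta - 2), so U'(4) = -12.
Gradient descent moves in the -U' direction, i.e. theta is increasing.
There is no critical point above theta=4, and U' keeps the same sign, so the iterate runs off to +∞.

diverges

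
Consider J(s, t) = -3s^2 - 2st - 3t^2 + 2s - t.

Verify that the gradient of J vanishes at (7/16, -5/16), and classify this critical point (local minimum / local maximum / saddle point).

local maximum

∇J = (-6s - 2t + 2, -2s - 6t - 1); substituting (7/16, -5/16) gives ∇J = (0, 0), so (7/16, -5/16) is indeed a critical point.
The Hessian of J is constant: H = [[-6, -2], [-2, -6]].
det(H) = (-6)·(-6) − (-2)² = 32.
det(H) > 0 and tr(H) = -12 < 0, so H is negative definite and the point is a local maximum.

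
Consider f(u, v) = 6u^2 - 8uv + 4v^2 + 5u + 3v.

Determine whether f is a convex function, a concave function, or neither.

convex

f is quadratic, so its Hessian is the constant matrix H = [[12, -8], [-8, 8]].
det(H) = 32, tr(H) = 20.
det(H) > 0 and tr(H) > 0, so H is positive definite everywhere: convex.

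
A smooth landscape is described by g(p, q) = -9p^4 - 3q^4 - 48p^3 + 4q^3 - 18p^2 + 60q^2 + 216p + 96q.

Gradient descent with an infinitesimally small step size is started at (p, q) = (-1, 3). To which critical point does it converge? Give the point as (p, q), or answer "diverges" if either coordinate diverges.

g is separable, so gradient descent decouples: p follows -∂g/∂p, q follows -∂g/∂q.
∂g/∂p = -36(p - 1)(p + 2)(p + 3); at p=-1 this is 144, so p decreases.
∂g/∂q = -12(q - 4)(q + 1)(q + 2); at q=3 this is 240, so q decreases.
p converges to its nearest critical value -2 (a local min of the p-part); q converges to -1. The iterate converges to (-2, -1).

(-2, -1)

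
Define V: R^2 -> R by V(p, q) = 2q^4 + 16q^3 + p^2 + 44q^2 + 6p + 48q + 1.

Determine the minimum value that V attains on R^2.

-26

V(p,q) separates as A(p) + B(q) + 1, so its minimum is min A + min B + 1.
A'(p) = 2p + 6 vanishes at p ∈ {-3}; B'(q) = 8(q + 1)(q + 2)(q + 3) vanishes at q ∈ {-3, -2, -1}.
Local minima of A (where A''>0): A(-3)=-9. Local minima of B: B(-3)=-18, B(-1)=-18.
So the global minimum of V is A(-3) + B(-3) + 1 = -9 − 18 + 1 = -26, attained at (-3, -3).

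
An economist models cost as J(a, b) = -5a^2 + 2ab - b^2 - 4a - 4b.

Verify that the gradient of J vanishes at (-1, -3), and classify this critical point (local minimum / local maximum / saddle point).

local maximum

∇J = (-10a + 2b - 4, 2a - 2b - 4); substituting (-1, -3) gives ∇J = (0, 0), so (-1, -3) is indeed a critical point.
The Hessian of J is constant: H = [[-10, 2], [2, -2]].
det(H) = (-10)·(-2) − 2² = 16.
det(H) > 0 and tr(H) = -12 < 0, so H is negative definite and the point is a local maximum.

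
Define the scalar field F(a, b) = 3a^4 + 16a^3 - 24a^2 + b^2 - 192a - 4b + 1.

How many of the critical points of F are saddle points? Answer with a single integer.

F separates as a function of a plus a function of b, so ∇F=0 decouples.
∂F/∂a = 12(a - 2)(a + 2)(a + 4) = 0 at a ∈ {-4, -2, 2}; ∂F/∂b = 2(b - 2) = 0 at b ∈ {2}.
The Hessian is diagonal: diag(F_aa, F_bb). Second derivatives: F_aa(-4)=144, F_aa(-2)=-96, F_aa(2)=288; F_bb(2)=2.
Saddle points occur where the two diagonal entries have opposite signs: (-2, 2). Count: 1.

1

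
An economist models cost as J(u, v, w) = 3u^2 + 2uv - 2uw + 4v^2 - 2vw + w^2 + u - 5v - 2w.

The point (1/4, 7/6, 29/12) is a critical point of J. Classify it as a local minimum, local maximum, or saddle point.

The Hessian is constant: H = [[6, 2, -2], [2, 8, -2], [-2, -2, 2]].
Leading principal minors: Δ₁ = 6, Δ₂ = 44, Δ₃ = 48.
All leading minors are positive, so H is positive definite: a local minimum.

local minimum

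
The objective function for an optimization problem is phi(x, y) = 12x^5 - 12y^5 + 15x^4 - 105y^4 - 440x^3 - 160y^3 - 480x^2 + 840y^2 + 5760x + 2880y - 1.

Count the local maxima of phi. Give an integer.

4

phi separates as a function of x plus a function of y, so ∇phi=0 decouples.
∂phi/∂x = 60(x - 4)(x - 2)(x + 3)(x + 4) = 0 at x ∈ {-4, -3, 2, 4}; ∂phi/∂y = -60(y - 2)(y + 2)(y + 3)(y + 4) = 0 at y ∈ {-4, -3, -2, 2}.
The Hessian is diagonal: diag(phi_xx, phi_yy). Second derivatives: phi_xx(-4)=-2880, phi_xx(-3)=2100, phi_xx(2)=-3600, phi_xx(4)=6720; phi_yy(-4)=720, phi_yy(-3)=-300, phi_yy(-2)=480, phi_yy(2)=-7200.
Local maxima occur where both diagonal entries negative: (-4, -3), (-4, 2), (2, -3), (2, 2). Count: 4.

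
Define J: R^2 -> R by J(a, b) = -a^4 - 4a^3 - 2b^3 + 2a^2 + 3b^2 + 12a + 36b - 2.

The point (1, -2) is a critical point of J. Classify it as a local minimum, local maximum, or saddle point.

The mixed partial ∂²J/∂a∂b is 0, so the Hessian at any point is diag(J_aa, J_bb) = diag(4(-3a^2 - 6a + 1), 6(-2b + 1)).
At (1, -2): H = diag(-32, 30).
The eigenvalues have opposite signs, so H is indefinite: a saddle point.

saddle point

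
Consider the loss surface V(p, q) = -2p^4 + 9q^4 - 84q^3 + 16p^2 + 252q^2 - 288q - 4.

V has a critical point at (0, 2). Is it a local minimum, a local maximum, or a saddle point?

saddle point

The mixed partial ∂²V/∂p∂q is 0, so the Hessian at any point is diag(V_pp, V_qq) = diag(8(-3p^2 + 4), 36(3q^2 - 14q + 14)).
At (0, 2): H = diag(32, -72).
The eigenvalues have opposite signs, so H is indefinite: a saddle point.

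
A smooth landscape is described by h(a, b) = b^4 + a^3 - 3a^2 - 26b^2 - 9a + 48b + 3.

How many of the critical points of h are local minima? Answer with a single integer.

h separates as a function of a plus a function of b, so ∇h=0 decouples.
∂h/∂a = 3(a - 3)(a + 1) = 0 at a ∈ {-1, 3}; ∂h/∂b = 4(b - 3)(b - 1)(b + 4) = 0 at b ∈ {-4, 1, 3}.
The Hessian is diagonal: diag(h_aa, h_bb). Second derivatives: h_aa(-1)=-12, h_aa(3)=12; h_bb(-4)=140, h_bb(1)=-40, h_bb(3)=56.
Local minima occur where both diagonal entries positive: (3, -4), (3, 3). Count: 2.

2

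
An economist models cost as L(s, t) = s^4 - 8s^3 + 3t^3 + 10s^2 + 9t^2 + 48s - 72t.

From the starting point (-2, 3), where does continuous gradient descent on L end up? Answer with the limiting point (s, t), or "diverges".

L is separable, so gradient descent decouples: s follows -∂L/∂s, t follows -∂L/∂t.
∂L/∂s = 4(s - 4)(s - 3)(s + 1); at s=-2 this is -120, so s increases.
∂L/∂t = 9(t - 2)(t + 4); at t=3 this is 63, so t decreases.
s converges to its nearest critical value -1 (a local min of the s-part); t converges to 2. The iterate converges to (-1, 2).

(-1, 2)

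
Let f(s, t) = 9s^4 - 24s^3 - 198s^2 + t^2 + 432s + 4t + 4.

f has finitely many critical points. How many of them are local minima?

f separates as a function of s plus a function of t, so ∇f=0 decouples.
∂f/∂s = 36(s - 4)(s - 1)(s + 3) = 0 at s ∈ {-3, 1, 4}; ∂f/∂t = 2(t + 2) = 0 at t ∈ {-2}.
The Hessian is diagonal: diag(f_ss, f_tt). Second derivatives: f_ss(-3)=1008, f_ss(1)=-432, f_ss(4)=756; f_tt(-2)=2.
Local minima occur where both diagonal entries positive: (-3, -2), (4, -2). Count: 2.

2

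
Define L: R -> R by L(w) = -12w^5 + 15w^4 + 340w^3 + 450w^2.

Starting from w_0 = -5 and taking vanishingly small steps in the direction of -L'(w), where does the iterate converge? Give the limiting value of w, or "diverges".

L'(w) = -60w(w - 5)(w + 1)(w + 3), so L'(-5) = -24000.
Gradient descent moves in the -L' direction, i.e. w is increasing.
The nearest critical point in that direction is w = -3, where L'' = 2880 > 0 (a local minimum). The iterate converges there.

-3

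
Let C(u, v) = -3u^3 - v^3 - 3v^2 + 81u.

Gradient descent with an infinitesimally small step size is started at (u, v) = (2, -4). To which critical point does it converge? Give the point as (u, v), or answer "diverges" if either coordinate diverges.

C is separable, so gradient descent decouples: u follows -∂C/∂u, v follows -∂C/∂v.
∂C/∂u = -9(u - 3)(u + 3); at u=2 this is 45, so u decreases.
∂C/∂v = -3v(v + 2); at v=-4 this is -24, so v increases.
u converges to its nearest critical value -3 (a local min of the u-part); v converges to -2. The iterate converges to (-3, -2).

(-3, -2)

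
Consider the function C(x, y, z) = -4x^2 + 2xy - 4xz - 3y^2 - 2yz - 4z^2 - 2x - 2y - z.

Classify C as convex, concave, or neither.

concave

C is quadratic, so its Hessian is the constant matrix H = [[-8, 2, -4], [2, -6, -2], [-4, -2, -8]].
Leading principal minors: -8, 44, -192.
Signs alternate −, +, − ⇒ H ≺ 0 ⇒ concave.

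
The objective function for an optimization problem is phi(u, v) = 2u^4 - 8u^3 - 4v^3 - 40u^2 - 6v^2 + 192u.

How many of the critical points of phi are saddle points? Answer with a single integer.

3

phi separates as a function of u plus a function of v, so ∇phi=0 decouples.
∂phi/∂u = 8(u - 4)(u - 2)(u + 3) = 0 at u ∈ {-3, 2, 4}; ∂phi/∂v = -12v(v + 1) = 0 at v ∈ {-1, 0}.
The Hessian is diagonal: diag(phi_uu, phi_vv). Second derivatives: phi_uu(-3)=280, phi_uu(2)=-80, phi_uu(4)=112; phi_vv(-1)=12, phi_vv(0)=-12.
Saddle points occur where the two diagonal entries have opposite signs: (-3, 0), (2, -1), (4, 0). Count: 3.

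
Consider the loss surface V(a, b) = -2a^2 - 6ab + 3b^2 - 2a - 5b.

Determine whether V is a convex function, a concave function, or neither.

V is quadratic, so its Hessian is the constant matrix H = [[-4, -6], [-6, 6]].
det(H) = -60, tr(H) = 2.
det(H) < 0, so H is indefinite: neither convex nor concave.

neither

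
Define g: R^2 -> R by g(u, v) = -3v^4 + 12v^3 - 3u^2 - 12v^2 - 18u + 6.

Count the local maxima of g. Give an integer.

g separates as a function of u plus a function of v, so ∇g=0 decouples.
∂g/∂u = -6(u + 3) = 0 at u ∈ {-3}; ∂g/∂v = -12v(v - 2)(v - 1) = 0 at v ∈ {0, 1, 2}.
The Hessian is diagonal: diag(g_uu, g_vv). Second derivatives: g_uu(-3)=-6; g_vv(0)=-24, g_vv(1)=12, g_vv(2)=-24.
Local maxima occur where both diagonal entries negative: (-3, 0), (-3, 2). Count: 2.

2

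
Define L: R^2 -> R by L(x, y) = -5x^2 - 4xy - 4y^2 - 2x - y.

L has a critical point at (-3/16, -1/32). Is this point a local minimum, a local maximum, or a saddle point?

The Hessian of L is constant: H = [[-10, -4], [-4, -8]].
det(H) = (-10)·(-8) − (-4)² = 64.
det(H) > 0 and tr(H) = -18 < 0, so H is negative definite and the point is a local maximum.

local maximum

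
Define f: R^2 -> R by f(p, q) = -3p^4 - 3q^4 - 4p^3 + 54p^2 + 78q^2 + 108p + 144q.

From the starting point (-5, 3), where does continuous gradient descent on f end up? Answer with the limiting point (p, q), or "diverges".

diverges

f is separable, so gradient descent decouples: p follows -∂f/∂p, q follows -∂f/∂q.
∂f/∂p = -12(p - 3)(p + 1)(p + 3); at p=-5 this is 768, so p decreases.
∂f/∂q = -12(q - 4)(q + 1)(q + 3); at q=3 this is 288, so q decreases.
The p-coordinate has no critical point in that direction and runs off to infinity.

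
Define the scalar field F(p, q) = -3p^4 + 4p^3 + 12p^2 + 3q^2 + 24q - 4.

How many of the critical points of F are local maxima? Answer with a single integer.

F separates as a function of p plus a function of q, so ∇F=0 decouples.
∂F/∂p = -12p(p - 2)(p + 1) = 0 at p ∈ {-1, 0, 2}; ∂F/∂q = 6(q + 4) = 0 at q ∈ {-4}.
The Hessian is diagonal: diag(F_pp, F_qq). Second derivatives: F_pp(-1)=-36, F_pp(0)=24, F_pp(2)=-72; F_qq(-4)=6.
Local maxima occur where both diagonal entries negative: none. Count: 0.

0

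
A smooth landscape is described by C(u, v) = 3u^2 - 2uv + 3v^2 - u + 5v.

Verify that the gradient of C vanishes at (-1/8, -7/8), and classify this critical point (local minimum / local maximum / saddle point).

local minimum

∇C = (6u - 2v - 1, -2u + 6v + 5); substituting (-1/8, -7/8) gives ∇C = (0, 0), so (-1/8, -7/8) is indeed a critical point.
The Hessian of C is constant: H = [[6, -2], [-2, 6]].
det(H) = 6·6 − (-2)² = 32.
det(H) > 0 and tr(H) = 12 > 0, so H is positive definite and the point is a local minimum.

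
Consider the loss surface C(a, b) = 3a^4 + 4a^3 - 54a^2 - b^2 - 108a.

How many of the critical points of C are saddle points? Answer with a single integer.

C separates as a function of a plus a function of b, so ∇C=0 decouples.
∂C/∂a = 12(a - 3)(a + 1)(a + 3) = 0 at a ∈ {-3, -1, 3}; ∂C/∂b = -2b = 0 at b ∈ {0}.
The Hessian is diagonal: diag(C_aa, C_bb). Second derivatives: C_aa(-3)=144, C_aa(-1)=-96, C_aa(3)=288; C_bb(0)=-2.
Saddle points occur where the two diagonal entries have opposite signs: (-3, 0), (3, 0). Count: 2.

2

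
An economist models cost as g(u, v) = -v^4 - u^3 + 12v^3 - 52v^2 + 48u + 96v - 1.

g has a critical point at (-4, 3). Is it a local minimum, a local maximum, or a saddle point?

local minimum

The mixed partial ∂²g/∂u∂v is 0, so the Hessian at any point is diag(g_uu, g_vv) = diag(-6u, 4(-3v^2 + 18v - 26)).
At (-4, 3): H = diag(24, 4).
Both eigenvalues are positive, so H is positive definite: a local minimum.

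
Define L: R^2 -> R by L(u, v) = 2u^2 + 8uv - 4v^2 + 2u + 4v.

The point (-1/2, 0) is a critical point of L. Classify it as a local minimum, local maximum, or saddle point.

saddle point

The Hessian of L is constant: H = [[4, 8], [8, -8]].
det(H) = 4·(-8) − 8² = -96.
Since det(H) < 0, H is indefinite and the critical point is a saddle point.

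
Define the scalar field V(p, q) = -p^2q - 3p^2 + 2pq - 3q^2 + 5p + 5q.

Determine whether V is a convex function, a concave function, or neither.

The term -p^2q is cubic, so the Hessian is not constant.
∂²V/∂p² = -2q - 6, which takes both signs as q varies (negative for sufficiently large q). A diagonal entry of the Hessian changing sign means the Hessian is neither positive- nor negative-semidefinite on all of R^2.

neither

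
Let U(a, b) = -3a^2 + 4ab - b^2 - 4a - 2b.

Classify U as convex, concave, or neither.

neither

U is quadratic, so its Hessian is the constant matrix H = [[-6, 4], [4, -2]].
det(H) = -4, tr(H) = -8.
det(H) < 0, so H is indefinite: neither convex nor concave.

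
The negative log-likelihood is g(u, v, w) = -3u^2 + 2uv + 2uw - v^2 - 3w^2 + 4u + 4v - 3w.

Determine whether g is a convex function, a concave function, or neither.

g is quadratic, so its Hessian is the constant matrix H = [[-6, 2, 2], [2, -2, 0], [2, 0, -6]].
Leading principal minors: -6, 8, -40.
Signs alternate −, +, − ⇒ H ≺ 0 ⇒ concave.

concave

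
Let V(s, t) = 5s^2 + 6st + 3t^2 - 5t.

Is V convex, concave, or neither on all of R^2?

V is quadratic, so its Hessian is the constant matrix H = [[10, 6], [6, 6]].
det(H) = 24, tr(H) = 16.
det(H) > 0 and tr(H) > 0, so H is positive definite everywhere: convex.

convex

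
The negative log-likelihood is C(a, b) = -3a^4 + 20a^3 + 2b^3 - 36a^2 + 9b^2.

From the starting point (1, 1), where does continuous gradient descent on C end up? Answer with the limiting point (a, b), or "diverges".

(2, 0)

C is separable, so gradient descent decouples: a follows -∂C/∂a, b follows -∂C/∂b.
∂C/∂a = -12a(a - 3)(a - 2); at a=1 this is -24, so a increases.
∂C/∂b = 6b(b + 3); at b=1 this is 24, so b decreases.
a converges to its nearest critical value 2 (a local min of the a-part); b converges to 0. The iterate converges to (2, 0).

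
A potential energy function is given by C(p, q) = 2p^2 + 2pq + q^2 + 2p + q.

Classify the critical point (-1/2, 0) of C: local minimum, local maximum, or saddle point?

local minimum

The Hessian of C is constant: H = [[4, 2], [2, 2]].
det(H) = 4·2 − 2² = 4.
det(H) > 0 and tr(H) = 6 > 0, so H is positive definite and the point is a local minimum.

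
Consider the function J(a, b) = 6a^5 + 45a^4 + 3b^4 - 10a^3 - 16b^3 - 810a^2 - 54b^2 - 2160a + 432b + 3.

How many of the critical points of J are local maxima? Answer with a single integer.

J separates as a function of a plus a function of b, so ∇J=0 decouples.
∂J/∂a = 30(a - 3)(a + 2)(a + 3)(a + 4) = 0 at a ∈ {-4, -3, -2, 3}; ∂J/∂b = 12(b - 4)(b - 3)(b + 3) = 0 at b ∈ {-3, 3, 4}.
The Hessian is diagonal: diag(J_aa, J_bb). Second derivatives: J_aa(-4)=-420, J_aa(-3)=180, J_aa(-2)=-300, J_aa(3)=6300; J_bb(-3)=504, J_bb(3)=-72, J_bb(4)=84.
Local maxima occur where both diagonal entries negative: (-4, 3), (-2, 3). Count: 2.

2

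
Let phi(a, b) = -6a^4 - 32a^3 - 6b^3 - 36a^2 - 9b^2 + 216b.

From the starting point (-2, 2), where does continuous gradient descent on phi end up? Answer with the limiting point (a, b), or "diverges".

phi is separable, so gradient descent decouples: a follows -∂phi/∂a, b follows -∂phi/∂b.
∂phi/∂a = -24a(a + 1)(a + 3); at a=-2 this is -48, so a increases.
∂phi/∂b = -18(b - 3)(b + 4); at b=2 this is 108, so b decreases.
a converges to its nearest critical value -1 (a local min of the a-part); b converges to -4. The iterate converges to (-1, -4).

(-1, -4)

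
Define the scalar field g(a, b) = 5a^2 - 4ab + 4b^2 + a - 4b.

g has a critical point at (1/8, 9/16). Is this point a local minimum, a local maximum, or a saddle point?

local minimum

The Hessian of g is constant: H = [[10, -4], [-4, 8]].
det(H) = 10·8 − (-4)² = 64.
det(H) > 0 and tr(H) = 18 > 0, so H is positive definite and the point is a local minimum.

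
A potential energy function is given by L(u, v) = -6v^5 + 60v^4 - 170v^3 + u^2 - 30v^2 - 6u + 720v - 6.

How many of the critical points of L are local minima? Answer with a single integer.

2

L separates as a function of u plus a function of v, so ∇L=0 decouples.
∂L/∂u = 2(u - 3) = 0 at u ∈ {3}; ∂L/∂v = -30(v - 4)(v - 3)(v - 2)(v + 1) = 0 at v ∈ {-1, 2, 3, 4}.
The Hessian is diagonal: diag(L_uu, L_vv). Second derivatives: L_uu(3)=2; L_vv(-1)=1800, L_vv(2)=-180, L_vv(3)=120, L_vv(4)=-300.
Local minima occur where both diagonal entries positive: (3, -1), (3, 3). Count: 2.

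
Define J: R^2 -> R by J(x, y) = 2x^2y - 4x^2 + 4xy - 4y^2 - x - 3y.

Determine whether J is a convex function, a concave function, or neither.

neither

The term 2x^2y is cubic, so the Hessian is not constant.
∂²J/∂x² = 4y - 8, which takes both signs as y varies (negative for sufficiently negative y). A diagonal entry of the Hessian changing sign means the Hessian is neither positive- nor negative-semidefinite on all of R^2.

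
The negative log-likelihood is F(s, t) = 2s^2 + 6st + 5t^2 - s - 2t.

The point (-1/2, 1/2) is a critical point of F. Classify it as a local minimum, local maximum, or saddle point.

The Hessian of F is constant: H = [[4, 6], [6, 10]].
det(H) = 4·10 − 6² = 4.
det(H) > 0 and tr(H) = 14 > 0, so H is positive definite and the point is a local minimum.

local minimum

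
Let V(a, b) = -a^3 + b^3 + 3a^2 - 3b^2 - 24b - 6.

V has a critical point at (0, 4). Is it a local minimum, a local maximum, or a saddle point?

local minimum

The mixed partial ∂²V/∂a∂b is 0, so the Hessian at any point is diag(V_aa, V_bb) = diag(6(-a + 1), 6(b - 1)).
At (0, 4): H = diag(6, 18).
Both eigenvalues are positive, so H is positive definite: a local minimum.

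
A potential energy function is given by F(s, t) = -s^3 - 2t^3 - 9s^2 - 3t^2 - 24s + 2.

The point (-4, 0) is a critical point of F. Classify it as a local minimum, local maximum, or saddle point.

saddle point

The mixed partial ∂²F/∂s∂t is 0, so the Hessian at any point is diag(F_ss, F_tt) = diag(-6(s + 3), -6(2t + 1)).
At (-4, 0): H = diag(6, -6).
The eigenvalues have opposite signs, so H is indefinite: a saddle point.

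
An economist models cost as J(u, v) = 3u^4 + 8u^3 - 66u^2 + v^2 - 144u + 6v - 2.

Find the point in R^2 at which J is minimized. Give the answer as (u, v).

J(u,v) separates as P(u) + Q(v) − 2, so its minimum is min P + min Q − 2.
P'(u) = 12(u - 3)(u + 1)(u + 4) vanishes at u ∈ {-4, -1, 3}; Q'(v) = 2v + 6 vanishes at v ∈ {-3}.
Local minima of P (where P''>0): P(-4)=-224, P(3)=-567. Local minima of Q: Q(-3)=-9.
So the global minimum of J is P(3) + Q(-3) − 2 = -567 − 9 − 2 = -578, attained at (3, -3).

(3, -3)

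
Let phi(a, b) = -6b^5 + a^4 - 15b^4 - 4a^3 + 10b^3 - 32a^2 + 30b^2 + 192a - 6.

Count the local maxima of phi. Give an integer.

phi separates as a function of a plus a function of b, so ∇phi=0 decouples.
∂phi/∂a = 4(a - 4)(a - 3)(a + 4) = 0 at a ∈ {-4, 3, 4}; ∂phi/∂b = -30b(b - 1)(b + 1)(b + 2) = 0 at b ∈ {-2, -1, 0, 1}.
The Hessian is diagonal: diag(phi_aa, phi_bb). Second derivatives: phi_aa(-4)=224, phi_aa(3)=-28, phi_aa(4)=32; phi_bb(-2)=180, phi_bb(-1)=-60, phi_bb(0)=60, phi_bb(1)=-180.
Local maxima occur where both diagonal entries negative: (3, -1), (3, 1). Count: 2.

2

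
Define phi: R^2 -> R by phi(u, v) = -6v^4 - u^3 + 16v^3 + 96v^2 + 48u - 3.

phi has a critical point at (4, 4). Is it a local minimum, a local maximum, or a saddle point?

local maximum

The mixed partial ∂²phi/∂u∂v is 0, so the Hessian at any point is diag(phi_uu, phi_vv) = diag(-6u, 24(-3v^2 + 4v + 8)).
At (4, 4): H = diag(-24, -576).
Both eigenvalues are negative, so H is negative definite: a local maximum.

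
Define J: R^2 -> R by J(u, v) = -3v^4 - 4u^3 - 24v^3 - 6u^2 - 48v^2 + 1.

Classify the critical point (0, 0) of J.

local maximum

The mixed partial ∂²J/∂u∂v is 0, so the Hessian at any point is diag(J_uu, J_vv) = diag(-12(2u + 1), -12(3v^2 + 12v + 8)).
At (0, 0): H = diag(-12, -96).
Both eigenvalues are negative, so H is negative definite: a local maximum.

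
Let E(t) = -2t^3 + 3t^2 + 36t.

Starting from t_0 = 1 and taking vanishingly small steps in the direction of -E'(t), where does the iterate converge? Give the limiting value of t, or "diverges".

E'(t) = -6(t - 3)(t + 2), so E'(1) = 36.
Gradient descent moves in the -E' direction, i.e. t is decreasing.
The nearest critical point in that direction is t = -2, where E'' = 30 > 0 (a local minimum). The iterate converges there.

-2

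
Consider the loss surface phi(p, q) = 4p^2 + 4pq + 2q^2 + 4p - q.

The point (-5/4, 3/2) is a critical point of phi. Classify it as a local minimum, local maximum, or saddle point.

local minimum

The Hessian of phi is constant: H = [[8, 4], [4, 4]].
det(H) = 8·4 − 4² = 16.
det(H) > 0 and tr(H) = 12 > 0, so H is positive definite and the point is a local minimum.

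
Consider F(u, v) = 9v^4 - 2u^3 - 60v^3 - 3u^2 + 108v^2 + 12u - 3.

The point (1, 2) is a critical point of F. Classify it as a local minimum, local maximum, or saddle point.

The mixed partial ∂²F/∂u∂v is 0, so the Hessian at any point is diag(F_uu, F_vv) = diag(-6(2u + 1), 36(3v^2 - 10v + 6)).
At (1, 2): H = diag(-18, -72).
Both eigenvalues are negative, so H is negative definite: a local maximum.

local maximum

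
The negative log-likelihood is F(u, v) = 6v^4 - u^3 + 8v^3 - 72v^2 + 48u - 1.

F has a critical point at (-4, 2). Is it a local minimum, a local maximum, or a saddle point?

The mixed partial ∂²F/∂u∂v is 0, so the Hessian at any point is diag(F_uu, F_vv) = diag(-6u, 24(3v^2 + 2v - 6)).
At (-4, 2): H = diag(24, 240).
Both eigenvalues are positive, so H is positive definite: a local minimum.

local minimum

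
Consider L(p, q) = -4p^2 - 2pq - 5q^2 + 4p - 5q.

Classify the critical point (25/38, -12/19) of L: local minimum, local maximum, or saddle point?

The Hessian of L is constant: H = [[-8, -2], [-2, -10]].
det(H) = (-8)·(-10) − (-2)² = 76.
det(H) > 0 and tr(H) = -18 < 0, so H is negative definite and the point is a local maximum.

local maximum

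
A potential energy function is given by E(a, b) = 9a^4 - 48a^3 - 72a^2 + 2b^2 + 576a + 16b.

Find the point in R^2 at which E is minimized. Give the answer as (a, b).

E(a,b) separates as P(a) + Q(b), so its minimum is min P + min Q.
P'(a) = 36(a - 4)(a - 2)(a + 2) vanishes at a ∈ {-2, 2, 4}; Q'(b) = 4b + 16 vanishes at b ∈ {-4}.
Local minima of P (where P''>0): P(-2)=-912, P(4)=384. Local minima of Q: Q(-4)=-32.
So the global minimum of E is P(-2) + Q(-4) = -912 − 32 = -944, attained at (-2, -4).

(-2, -4)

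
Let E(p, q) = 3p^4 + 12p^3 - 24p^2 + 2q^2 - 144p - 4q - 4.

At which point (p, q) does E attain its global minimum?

(2, 1)

E(p,q) separates as A(p) + B(q) − 4, so its minimum is min A + min B − 4.
A'(p) = 12(p - 2)(p + 2)(p + 3) vanishes at p ∈ {-3, -2, 2}; B'(q) = 4q - 4 vanishes at q ∈ {1}.
Local minima of A (where A''>0): A(-3)=135, A(2)=-240. Local minima of B: B(1)=-2.
So the global minimum of E is A(2) + B(1) − 4 = -240 − 2 − 4 = -246, attained at (2, 1).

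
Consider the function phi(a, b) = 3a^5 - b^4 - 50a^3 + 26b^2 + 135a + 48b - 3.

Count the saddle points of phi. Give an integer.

phi separates as a function of a plus a function of b, so ∇phi=0 decouples.
∂phi/∂a = 15(a - 3)(a - 1)(a + 1)(a + 3) = 0 at a ∈ {-3, -1, 1, 3}; ∂phi/∂b = -4(b - 4)(b + 1)(b + 3) = 0 at b ∈ {-3, -1, 4}.
The Hessian is diagonal: diag(phi_aa, phi_bb). Second derivatives: phi_aa(-3)=-720, phi_aa(-1)=240, phi_aa(1)=-240, phi_aa(3)=720; phi_bb(-3)=-56, phi_bb(-1)=40, phi_bb(4)=-140.
Saddle points occur where the two diagonal entries have opposite signs: (-3, -1), (-1, -3), (-1, 4), (1, -1), (3, -3), (3, 4). Count: 6.

6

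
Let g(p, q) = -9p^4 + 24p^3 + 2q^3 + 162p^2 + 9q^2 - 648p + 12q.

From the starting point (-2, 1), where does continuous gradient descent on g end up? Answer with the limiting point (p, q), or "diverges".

(2, -1)

g is separable, so gradient descent decouples: p follows -∂g/∂p, q follows -∂g/∂q.
∂g/∂p = -36(p - 3)(p - 2)(p + 3); at p=-2 this is -720, so p increases.
∂g/∂q = 6(q + 1)(q + 2); at q=1 this is 36, so q decreases.
p converges to its nearest critical value 2 (a local min of the p-part); q converges to -1. The iterate converges to (2, -1).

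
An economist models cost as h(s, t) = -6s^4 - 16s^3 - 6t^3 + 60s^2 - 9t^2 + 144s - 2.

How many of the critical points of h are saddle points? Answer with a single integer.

h separates as a function of s plus a function of t, so ∇h=0 decouples.
∂h/∂s = -24(s - 2)(s + 1)(s + 3) = 0 at s ∈ {-3, -1, 2}; ∂h/∂t = -18t(t + 1) = 0 at t ∈ {-1, 0}.
The Hessian is diagonal: diag(h_ss, h_tt). Second derivatives: h_ss(-3)=-240, h_ss(-1)=144, h_ss(2)=-360; h_tt(-1)=18, h_tt(0)=-18.
Saddle points occur where the two diagonal entries have opposite signs: (-3, -1), (-1, 0), (2, -1). Count: 3.

3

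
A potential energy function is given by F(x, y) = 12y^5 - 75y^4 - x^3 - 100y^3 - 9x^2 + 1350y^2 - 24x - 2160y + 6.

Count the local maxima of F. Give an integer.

F separates as a function of x plus a function of y, so ∇F=0 decouples.
∂F/∂x = -3(x + 2)(x + 4) = 0 at x ∈ {-4, -2}; ∂F/∂y = 60(y - 4)(y - 3)(y - 1)(y + 3) = 0 at y ∈ {-3, 1, 3, 4}.
The Hessian is diagonal: diag(F_xx, F_yy). Second derivatives: F_xx(-4)=6, F_xx(-2)=-6; F_yy(-3)=-10080, F_yy(1)=1440, F_yy(3)=-720, F_yy(4)=1260.
Local maxima occur where both diagonal entries negative: (-2, -3), (-2, 3). Count: 2.

2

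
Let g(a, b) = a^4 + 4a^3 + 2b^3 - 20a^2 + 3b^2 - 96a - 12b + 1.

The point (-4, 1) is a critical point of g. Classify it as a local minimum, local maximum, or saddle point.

local minimum

The mixed partial ∂²g/∂a∂b is 0, so the Hessian at any point is diag(g_aa, g_bb) = diag(4(3a^2 + 6a - 10), 6(2b + 1)).
At (-4, 1): H = diag(56, 18).
Both eigenvalues are positive, so H is positive definite: a local minimum.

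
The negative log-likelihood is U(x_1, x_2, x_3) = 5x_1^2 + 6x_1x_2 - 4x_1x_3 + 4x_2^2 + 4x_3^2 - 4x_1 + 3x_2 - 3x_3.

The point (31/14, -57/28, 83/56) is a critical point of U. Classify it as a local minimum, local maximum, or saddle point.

local minimum

The Hessian is constant: H = [[10, 6, -4], [6, 8, 0], [-4, 0, 8]].
Leading principal minors: Δ₁ = 10, Δ₂ = 44, Δ₃ = 224.
All leading minors are positive, so H is positive definite: a local minimum.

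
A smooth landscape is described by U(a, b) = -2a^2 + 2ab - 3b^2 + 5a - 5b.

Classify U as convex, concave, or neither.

concave

U is quadratic, so its Hessian is the constant matrix H = [[-4, 2], [2, -6]].
det(H) = 20, tr(H) = -10.
det(H) > 0 and tr(H) < 0, so H is negative definite everywhere: concave.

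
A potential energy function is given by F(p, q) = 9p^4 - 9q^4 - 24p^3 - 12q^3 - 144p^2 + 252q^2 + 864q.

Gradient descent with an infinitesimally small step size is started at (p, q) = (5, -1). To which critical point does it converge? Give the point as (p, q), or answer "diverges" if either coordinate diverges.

F is separable, so gradient descent decouples: p follows -∂F/∂p, q follows -∂F/∂q.
∂F/∂p = 36p(p - 4)(p + 2); at p=5 this is 1260, so p decreases.
∂F/∂q = -36(q - 4)(q + 2)(q + 3); at q=-1 this is 360, so q decreases.
p converges to its nearest critical value 4 (a local min of the p-part); q converges to -2. The iterate converges to (4, -2).

(4, -2)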